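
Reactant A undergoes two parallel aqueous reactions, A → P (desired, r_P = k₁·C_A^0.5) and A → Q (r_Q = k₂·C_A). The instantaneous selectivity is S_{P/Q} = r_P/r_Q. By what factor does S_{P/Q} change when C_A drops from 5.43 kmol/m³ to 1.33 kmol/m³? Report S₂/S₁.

2.02

S_{P/Q} = (k₁/k₂)·C_A^-0.5, so S₂/S₁ = (C_{A,2}/C_{A,1})^-0.5.
= (1.33/5.43)^(-0.5) = (0.2449)^(-0.5) = 2.02.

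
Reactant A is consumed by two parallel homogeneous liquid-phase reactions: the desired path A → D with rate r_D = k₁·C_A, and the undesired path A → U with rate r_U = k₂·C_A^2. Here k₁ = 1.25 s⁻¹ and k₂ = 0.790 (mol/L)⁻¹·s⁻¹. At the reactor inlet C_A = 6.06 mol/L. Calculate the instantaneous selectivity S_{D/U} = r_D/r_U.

S_{D/U} = r_D/r_U = (k₁·C_A)/(k₂·C_A^2) = (k₁/k₂)·C_A⁻¹.
= (1.25×6.060) / (0.790×6.060^2) = 7.575/29.01 = 0.261.

0.261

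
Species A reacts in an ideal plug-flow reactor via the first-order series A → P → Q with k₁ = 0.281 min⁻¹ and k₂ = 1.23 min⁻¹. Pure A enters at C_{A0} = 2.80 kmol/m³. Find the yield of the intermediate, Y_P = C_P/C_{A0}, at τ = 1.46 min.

0.147

The intermediate concentration in a first-order A→B→C sequence is C_P = k₁C_{A0}(e^(−k₁τ) − e^(−k₂τ))/(k₂−k₁).
e^(−k₁τ) = e^(−0.281×1.46) = e^(−0.4103) = 0.6635; e^(−k₂τ) = e^(−1.796) = 0.1660.
C_P = 0.281×2.80/(1.23−0.281) × (0.6635−0.1660) = 0.8291×0.4975 = 0.4125 kmol/m³.
Y_P = C_P/C_{A0} = 0.4125/2.80 = 0.147.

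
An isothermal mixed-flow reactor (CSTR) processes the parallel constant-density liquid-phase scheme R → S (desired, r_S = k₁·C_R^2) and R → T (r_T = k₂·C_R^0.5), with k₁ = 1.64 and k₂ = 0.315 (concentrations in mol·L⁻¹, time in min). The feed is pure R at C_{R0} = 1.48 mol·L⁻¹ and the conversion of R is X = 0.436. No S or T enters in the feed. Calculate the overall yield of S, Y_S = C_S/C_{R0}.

Exit C_R = C_{R0}(1−X) = 1.48×0.564 = 0.8347 mol·L⁻¹.
In a CSTR the entire volume is at exit conditions, so r_S = 1.64×0.8347^2 = 1.143 and r_T = 0.315×0.8347^0.5 = 0.2878.
Fraction of consumed R going to S: r_S/(r_S+r_T) = 0.7988.
C_S = 0.7988·C_{R0}·X = 0.7988×1.48×0.436 = 0.515 mol·L⁻¹; Y_S = C_S/C_{R0} = 0.348.

0.348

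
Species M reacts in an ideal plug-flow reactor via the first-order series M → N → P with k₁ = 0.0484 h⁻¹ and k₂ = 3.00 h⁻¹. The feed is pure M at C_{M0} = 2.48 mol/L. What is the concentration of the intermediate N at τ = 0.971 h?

0.0366 mol/L

For first-order series with pure M initially, C_N(τ) = k₁C_{M0}/(k₂−k₁)·(e^(−k₁τ) − e^(−k₂τ)).
e^(−k₁τ) = e^(−0.0484×0.971) = e^(−0.04700) = 0.9541; e^(−k₂τ) = e^(−2.913) = 0.05431.
C_N = 0.0484×2.48/(3.00−0.0484) × (0.9541−0.05431) = 0.04067×0.8998 = 0.03659 mol/L.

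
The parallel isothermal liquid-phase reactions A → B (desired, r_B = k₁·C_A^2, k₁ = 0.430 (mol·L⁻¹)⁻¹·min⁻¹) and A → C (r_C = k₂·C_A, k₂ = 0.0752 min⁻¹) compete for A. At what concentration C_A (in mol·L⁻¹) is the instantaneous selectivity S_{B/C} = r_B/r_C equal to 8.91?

1.56 mol·L⁻¹

S_{B/C} = (k₁/k₂)·C_A ⇒ C_A = S·k₂/k₁.
= 8.91×0.0752/0.430 = 1.56 mol·L⁻¹.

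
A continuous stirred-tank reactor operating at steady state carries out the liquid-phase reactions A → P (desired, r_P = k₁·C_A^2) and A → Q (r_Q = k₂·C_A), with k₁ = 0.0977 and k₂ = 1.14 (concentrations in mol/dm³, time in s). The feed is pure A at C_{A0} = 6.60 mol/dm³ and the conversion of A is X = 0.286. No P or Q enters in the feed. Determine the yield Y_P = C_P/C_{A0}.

Exit C_A = C_{A0}(1−X) = 6.60×0.714 = 4.712 mol/dm³.
Rates in a CSTR are evaluated at the outlet concentration: r_P = 0.0977×4.712^2 = 2.170, r_Q = 1.14×4.712 = 5.372.
Fraction of consumed A going to P: r_P/(r_P+r_Q) = 0.2877.
C_P = 0.2877·C_{A0}·X = 0.2877×6.60×0.286 = 0.543 mol/dm³; Y_P = C_P/C_{A0} = 0.0823.

0.0823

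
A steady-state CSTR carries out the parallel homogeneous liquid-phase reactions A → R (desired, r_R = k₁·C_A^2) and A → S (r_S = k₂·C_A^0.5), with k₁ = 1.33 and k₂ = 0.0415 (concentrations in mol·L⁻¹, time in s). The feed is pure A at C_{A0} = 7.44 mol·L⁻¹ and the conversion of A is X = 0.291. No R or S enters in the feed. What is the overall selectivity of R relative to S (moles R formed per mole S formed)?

Exit C_A = C_{A0}(1−X) = 7.44×0.709 = 5.275 mol·L⁻¹.
Rates in a CSTR are evaluated at the outlet concentration: r_R = 1.33×5.275^2 = 37.01, r_S = 0.0415×5.275^0.5 = 0.09531.
Overall selectivity = C_R/C_S = r_Rτ/(r_Sτ) = r_R/r_S = 388.

388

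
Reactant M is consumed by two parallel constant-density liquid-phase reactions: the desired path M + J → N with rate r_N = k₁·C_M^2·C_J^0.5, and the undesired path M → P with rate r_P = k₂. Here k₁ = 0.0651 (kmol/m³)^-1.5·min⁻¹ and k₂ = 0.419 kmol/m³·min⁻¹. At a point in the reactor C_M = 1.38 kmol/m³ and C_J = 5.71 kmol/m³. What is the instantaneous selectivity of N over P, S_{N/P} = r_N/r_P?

S_{N/P} = r_N/r_P = (k₁·C_M^2·C_J^0.5)/(k₂) = (k₁/k₂)·C_M^2·C_J^0.5.
= (0.0651×1.380^2×5.710^0.5) / (0.419) = 0.2962/0.4190 = 0.707.
Since the desired path is higher order in M, keeping C_M high (PFR or concentrated feed) favours N.

0.707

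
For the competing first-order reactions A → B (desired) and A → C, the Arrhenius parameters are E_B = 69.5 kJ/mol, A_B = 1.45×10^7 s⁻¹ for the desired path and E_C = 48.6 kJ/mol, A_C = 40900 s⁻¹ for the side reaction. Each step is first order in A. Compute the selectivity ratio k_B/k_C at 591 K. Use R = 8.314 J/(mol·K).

5.04

k_B/k_C = (A_B/A_C)·exp[−(E_B−E_C)/(RT)] = (A_B/A_C)·exp[(E_C−E_B)/(RT)].
(E_C−E_B)/(RT) = (48.6−69.5)×10³/(8.314×591) = -20900/4914 = -4.254.
k_B/k_C = (1.45×10^7/40900)·exp(-4.254) = 354.5 × 0.01421 = 5.04.
Since E_B > E_C, raising the temperature improves selectivity toward B.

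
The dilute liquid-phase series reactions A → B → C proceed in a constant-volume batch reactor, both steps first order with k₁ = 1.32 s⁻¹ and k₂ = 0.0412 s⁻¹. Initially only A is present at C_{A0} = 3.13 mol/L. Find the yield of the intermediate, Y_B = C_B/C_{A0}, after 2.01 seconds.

For first-order series with pure A initially, C_B(t) = k₁C_{A0}/(k₂−k₁)·(e^(−k₁t) − e^(−k₂t)).
e^(−k₁t) = e^(−1.32×2.01) = e^(−2.653) = 0.07043; e^(−k₂t) = e^(−0.08281) = 0.9205.
C_B = 1.32×3.13/(0.0412−1.32) × (0.07043−0.9205) = (-3.231)×(-0.8501) = 2.747 mol/L.
Y_B = C_B/C_{A0} = 2.747/3.13 = 0.877.

0.877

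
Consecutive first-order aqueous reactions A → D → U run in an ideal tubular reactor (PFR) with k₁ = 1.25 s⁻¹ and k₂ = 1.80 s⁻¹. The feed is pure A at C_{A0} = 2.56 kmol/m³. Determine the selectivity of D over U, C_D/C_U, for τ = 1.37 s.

For first-order series with pure A initially, C_D(τ) = k₁C_{A0}/(k₂−k₁)·(e^(−k₁τ) − e^(−k₂τ)).
e^(−k₁τ) = e^(−1.25×1.37) = e^(−1.713) = 0.1804; e^(−k₂τ) = e^(−2.466) = 0.08492.
C_D = 1.25×2.56/(1.80−1.25) × (0.1804−0.08492) = 5.818×0.09549 = 0.5556 kmol/m³.
C_A = C_{A0}e^(−k₁τ) = 0.4619 kmol/m³, so C_U = C_{A0}−C_A−C_D = 1.543 kmol/m³; C_D/C_U = 0.360.

0.360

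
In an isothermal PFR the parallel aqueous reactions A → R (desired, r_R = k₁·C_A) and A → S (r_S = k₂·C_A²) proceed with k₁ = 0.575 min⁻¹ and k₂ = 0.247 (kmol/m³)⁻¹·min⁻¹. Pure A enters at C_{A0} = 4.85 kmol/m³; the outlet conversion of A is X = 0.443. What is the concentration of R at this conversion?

0.828 kmol/m³

C_A = C_{A0}(1−X) = 2.701 kmol/m³.
Along a PFR/batch, dC_R/dC_A = −r_R/(r_R+r_S) = −k₁/(k₁+k₂·C_A).
Integrating from C_{A0} to C_A: C_R = (0.575/0.247)·ln[(0.575+0.247·4.85)/(0.575+0.247·2.70)] = 2.328·ln(1.773/1.242) = 0.8281 kmol/m³.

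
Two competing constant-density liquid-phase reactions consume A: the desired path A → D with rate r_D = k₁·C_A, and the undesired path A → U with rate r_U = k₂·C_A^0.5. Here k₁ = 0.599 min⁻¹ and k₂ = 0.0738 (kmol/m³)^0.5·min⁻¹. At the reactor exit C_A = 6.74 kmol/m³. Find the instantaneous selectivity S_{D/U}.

S_{D/U} = r_D/r_U = (k₁·C_A)/(k₂·C_A^0.5) = (k₁/k₂)·C_A^0.5.
= (0.599×6.740) / (0.0738×6.740^0.5) = 4.037/0.1916 = 21.1.

21.1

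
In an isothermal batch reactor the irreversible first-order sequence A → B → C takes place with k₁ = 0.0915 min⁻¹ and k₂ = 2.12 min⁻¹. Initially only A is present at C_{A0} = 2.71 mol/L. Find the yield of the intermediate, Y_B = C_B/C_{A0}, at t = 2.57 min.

Solving the coupled first-order balances gives C_B(t) = [k₁/(k₂−k₁)]·C_{A0}·(e^(−k₁t) − e^(−k₂t)).
e^(−k₁t) = e^(−0.0915×2.57) = e^(−0.2352) = 0.7904; e^(−k₂t) = e^(−5.448) = 0.004303.
C_B = 0.0915×2.71/(2.12−0.0915) × (0.7904−0.004303) = 0.1222×0.7861 = 0.09610 mol/L.
Y_B = C_B/C_{A0} = 0.09610/2.71 = 0.0355.

0.0355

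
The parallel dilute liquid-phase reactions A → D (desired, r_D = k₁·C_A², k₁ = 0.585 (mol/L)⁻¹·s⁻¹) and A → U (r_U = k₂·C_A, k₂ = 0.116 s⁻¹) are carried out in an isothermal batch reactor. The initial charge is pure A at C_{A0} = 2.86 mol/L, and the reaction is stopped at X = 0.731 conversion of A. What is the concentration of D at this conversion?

C_A = C_{A0}(1−X) = 0.7693 mol/L.
Along a PFR/batch, dC_U/dC_A = −r_U/(r_D+r_U) = −k₂/(k₂+k₁·C_A).
Integrating from C_{A0} to C_A: C_U = (0.116/0.585)·ln[(0.116+0.585·2.86)/(0.116+0.585·0.769)] = 0.1983·ln(1.789/0.5661) = 0.2282 mol/L.
Then C_D = (C_{A0}−C_A) − C_U = 2.091 − 0.2282 = 1.862 mol/L.

1.86 mol/L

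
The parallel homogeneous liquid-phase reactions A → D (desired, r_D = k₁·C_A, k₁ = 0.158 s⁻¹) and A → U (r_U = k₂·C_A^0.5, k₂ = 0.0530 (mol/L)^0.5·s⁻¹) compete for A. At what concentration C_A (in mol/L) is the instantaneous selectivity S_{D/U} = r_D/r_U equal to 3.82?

1.64 mol/L

S_{D/U} = (k₁/k₂)·C_A^0.5 ⇒ C_A = (S·k₂/k₁)^(2).
= (3.82×0.0530/0.158)^(2) = (1.281)^(2) = 1.64 mol/L.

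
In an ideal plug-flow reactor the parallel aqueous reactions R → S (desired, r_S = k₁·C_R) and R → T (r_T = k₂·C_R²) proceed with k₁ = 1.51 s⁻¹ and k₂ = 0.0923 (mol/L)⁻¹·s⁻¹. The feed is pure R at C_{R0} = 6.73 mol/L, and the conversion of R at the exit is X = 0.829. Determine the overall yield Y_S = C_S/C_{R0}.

0.672

C_R = C_{R0}(1−X) = 1.151 mol/L.
Along a PFR/batch, dC_S/dC_R = −r_S/(r_S+r_T) = −k₁/(k₁+k₂·C_R).
Integrating from C_{R0} to C_R: C_S = (1.51/0.0923)·ln[(1.51+0.0923·6.73)/(1.51+0.0923·1.15)] = 16.36·ln(2.131/1.616) = 4.525 mol/L.
Y_S = C_S/C_{R0} = 4.525/6.73 = 0.672.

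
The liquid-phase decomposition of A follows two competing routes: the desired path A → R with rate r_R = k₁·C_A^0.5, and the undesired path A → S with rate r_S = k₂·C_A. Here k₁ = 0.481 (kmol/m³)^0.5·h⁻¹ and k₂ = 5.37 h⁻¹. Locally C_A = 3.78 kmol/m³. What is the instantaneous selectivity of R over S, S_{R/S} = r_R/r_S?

0.0461

S_{R/S} = r_R/r_S = (k₁·C_A^0.5)/(k₂·C_A) = (k₁/k₂)·C_A^-0.5.
= (0.481×3.780^0.5) / (5.37×3.780) = 0.9352/20.30 = 0.0461.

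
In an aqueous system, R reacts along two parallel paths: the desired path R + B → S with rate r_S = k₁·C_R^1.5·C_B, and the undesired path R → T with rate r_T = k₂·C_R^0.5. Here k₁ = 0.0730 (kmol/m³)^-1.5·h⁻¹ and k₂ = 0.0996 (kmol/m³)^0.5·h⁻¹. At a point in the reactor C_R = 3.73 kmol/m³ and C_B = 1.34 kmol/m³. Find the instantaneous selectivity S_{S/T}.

S_{S/T} = r_S/r_T = (k₁·C_R^1.5·C_B)/(k₂·C_R^0.5) = (k₁/k₂)·C_R·C_B.
= (0.0730×3.730^1.5×1.340) / (0.0996×3.730^0.5) = 0.7047/0.1924 = 3.66.

3.66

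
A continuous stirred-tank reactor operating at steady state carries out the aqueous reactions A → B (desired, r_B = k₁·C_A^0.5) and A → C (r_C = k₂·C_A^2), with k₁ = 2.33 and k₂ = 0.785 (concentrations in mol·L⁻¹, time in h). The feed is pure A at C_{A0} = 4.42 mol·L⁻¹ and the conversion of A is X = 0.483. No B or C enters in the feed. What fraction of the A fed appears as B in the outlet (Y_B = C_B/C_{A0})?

Exit C_A = C_{A0}(1−X) = 4.42×0.517 = 2.285 mol·L⁻¹.
In a CSTR the entire volume is at exit conditions, so r_B = 2.33×2.285^0.5 = 3.522 and r_C = 0.785×2.285^2 = 4.099.
Fraction of consumed A going to B: r_B/(r_B+r_C) = 0.4621.
C_B = 0.4621·C_{A0}·X = 0.4621×4.42×0.483 = 0.987 mol·L⁻¹; Y_B = C_B/C_{A0} = 0.223.

0.223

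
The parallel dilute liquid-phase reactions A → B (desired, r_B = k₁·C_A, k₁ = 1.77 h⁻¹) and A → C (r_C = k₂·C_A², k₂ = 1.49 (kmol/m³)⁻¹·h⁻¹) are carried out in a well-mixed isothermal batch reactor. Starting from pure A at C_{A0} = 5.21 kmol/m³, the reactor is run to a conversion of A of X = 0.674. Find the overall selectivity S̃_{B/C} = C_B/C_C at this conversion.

0.368

C_A = C_{A0}(1−X) = 1.698 kmol/m³.
Along a PFR/batch, dC_B/dC_A = −r_B/(r_B+r_C) = −k₁/(k₁+k₂·C_A).
Integrating from C_{A0} to C_A: C_B = (1.77/1.49)·ln[(1.77+1.49·5.21)/(1.77+1.49·1.70)] = 1.188·ln(9.533/4.301) = 0.9455 kmol/m³.
C_C = (C_{A0}−C_A)−C_B = 2.566 kmol/m³; S̃_{B/C} = 0.9455/2.566 = 0.368.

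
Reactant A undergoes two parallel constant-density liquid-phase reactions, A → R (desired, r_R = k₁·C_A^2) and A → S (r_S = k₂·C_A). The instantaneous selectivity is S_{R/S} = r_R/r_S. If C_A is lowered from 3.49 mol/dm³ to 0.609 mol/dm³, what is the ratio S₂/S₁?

S_{R/S} = (k₁/k₂)·C_A, so S₂/S₁ = (C_{A,2}/C_{A,1}).
= 0.609/3.49 = 0.174.
Selectivity toward R falls as C_A falls — high-concentration operation is favoured.

0.174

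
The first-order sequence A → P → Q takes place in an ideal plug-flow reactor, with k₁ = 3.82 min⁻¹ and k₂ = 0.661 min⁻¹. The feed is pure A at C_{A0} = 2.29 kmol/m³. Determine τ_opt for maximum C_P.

The intermediate peaks when r₁ = r₂, i.e. k₁e^(−k₁τ) = k₂e^(−k₂τ), giving τ_opt = ln(k₂/k₁)/(k₂−k₁).
= ln(0.661/3.82)/(0.661−3.82) = ln(0.1730)/-3.159 = -1.754/-3.159 = 0.555 min.

0.555 min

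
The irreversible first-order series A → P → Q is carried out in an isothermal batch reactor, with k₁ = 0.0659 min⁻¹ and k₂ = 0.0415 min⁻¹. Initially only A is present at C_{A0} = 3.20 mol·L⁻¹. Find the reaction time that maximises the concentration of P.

19.0 min

Setting dC_P/dt = 0 gives t_opt = ln(k₂/k₁)/(k₂−k₁).
= ln(0.0415/0.0659)/(0.0415−0.0659) = ln(0.6297)/-0.02440 = -0.4624/-0.02440 = 19.0 min.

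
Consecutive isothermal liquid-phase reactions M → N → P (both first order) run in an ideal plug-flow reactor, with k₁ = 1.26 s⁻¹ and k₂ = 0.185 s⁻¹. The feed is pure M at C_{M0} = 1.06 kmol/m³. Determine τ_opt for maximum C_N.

For first-order series the maximum of C_N occurs at τ_opt = ln(k₂/k₁)/(k₂−k₁).
= ln(0.185/1.26)/(0.185−1.26) = ln(0.1468)/-1.075 = -1.919/-1.075 = 1.78 s.

1.78 s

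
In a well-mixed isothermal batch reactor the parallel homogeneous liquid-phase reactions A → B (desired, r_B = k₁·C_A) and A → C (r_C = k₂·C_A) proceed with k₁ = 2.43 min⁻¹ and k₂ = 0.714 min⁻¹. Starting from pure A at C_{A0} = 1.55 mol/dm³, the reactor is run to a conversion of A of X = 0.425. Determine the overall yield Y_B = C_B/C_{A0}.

0.328

C_A = C_{A0}(1−X) = 0.8912 mol/dm³.
Both paths are first order in A, so the instantaneous fraction to B is constant: dC_B/d(−C_A) = k₁/(k₁+k₂) = 0.7729.
C_B = 0.7729·(C_{A0}−C_A) = 0.7729×0.6588 = 0.509 mol/dm³.
Y_B = C_B/C_{A0} = 0.5091/1.55 = 0.328.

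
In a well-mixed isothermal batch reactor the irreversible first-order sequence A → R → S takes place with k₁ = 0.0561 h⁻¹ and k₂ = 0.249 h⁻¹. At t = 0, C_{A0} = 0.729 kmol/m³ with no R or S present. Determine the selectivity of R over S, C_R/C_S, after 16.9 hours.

0.215

Solving the coupled first-order balances gives C_R(t) = [k₁/(k₂−k₁)]·C_{A0}·(e^(−k₁t) − e^(−k₂t)).
e^(−k₁t) = e^(−0.0561×16.9) = e^(−0.9481) = 0.3875; e^(−k₂t) = e^(−4.208) = 0.01487.
C_R = 0.0561×0.729/(0.249−0.0561) × (0.3875−0.01487) = 0.2120×0.3726 = 0.07900 kmol/m³.
C_A = C_{A0}e^(−k₁t) = 0.2825 kmol/m³, so C_S = C_{A0}−C_A−C_R = 0.3675 kmol/m³; C_R/C_S = 0.215.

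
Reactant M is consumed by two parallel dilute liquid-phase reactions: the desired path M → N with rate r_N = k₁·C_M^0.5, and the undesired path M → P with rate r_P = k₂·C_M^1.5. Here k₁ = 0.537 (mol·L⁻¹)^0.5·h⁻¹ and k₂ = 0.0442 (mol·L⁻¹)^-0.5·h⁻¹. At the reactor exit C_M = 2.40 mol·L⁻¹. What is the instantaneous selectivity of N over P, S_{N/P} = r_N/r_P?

S_{N/P} = r_N/r_P = (k₁·C_M^0.5)/(k₂·C_M^1.5) = (k₁/k₂)·C_M⁻¹.
= (0.537×2.400^0.5) / (0.0442×2.400^1.5) = 0.8319/0.1643 = 5.06.

5.06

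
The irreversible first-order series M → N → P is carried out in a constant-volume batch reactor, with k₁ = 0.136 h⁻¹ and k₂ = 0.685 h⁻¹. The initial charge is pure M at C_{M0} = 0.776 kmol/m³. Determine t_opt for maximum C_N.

2.94 h

The intermediate peaks when r₁ = r₂, i.e. k₁e^(−k₁t) = k₂e^(−k₂t), giving t_opt = ln(k₂/k₁)/(k₂−k₁).
= ln(0.685/0.136)/(0.685−0.136) = ln(5.037)/0.5490 = 1.617/0.5490 = 2.94 h.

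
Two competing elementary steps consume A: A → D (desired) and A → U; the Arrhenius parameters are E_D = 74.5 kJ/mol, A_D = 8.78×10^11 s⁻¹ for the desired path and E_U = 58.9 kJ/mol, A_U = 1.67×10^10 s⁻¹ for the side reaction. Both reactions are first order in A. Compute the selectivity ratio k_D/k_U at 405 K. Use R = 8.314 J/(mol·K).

0.511

Since both paths have the same order in A, the concentration cancels and S_{D/U} = k_D/k_U = (A_D/A_U)·exp[(E_U−E_D)/(RT)].
(E_U−E_D)/(RT) = (58.9−74.5)×10³/(8.314×405) = -15600/3367 = -4.633.
k_D/k_U = (8.78×10^11/1.67×10^10)·exp(-4.633) = 52.57 × 0.009726 = 0.511.
Since E_D > E_U, raising the temperature improves selectivity toward D.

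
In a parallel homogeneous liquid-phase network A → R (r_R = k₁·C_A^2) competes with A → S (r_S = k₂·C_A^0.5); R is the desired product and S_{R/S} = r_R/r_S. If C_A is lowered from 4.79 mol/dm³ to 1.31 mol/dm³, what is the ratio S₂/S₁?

S_{R/S} = (k₁/k₂)·C_A^1.5, so S₂/S₁ = (C_{A,2}/C_{A,1})^1.5.
= (1.31/4.79)^1.5 = (0.2735)^1.5 = 0.143.
Selectivity toward R falls as C_A falls — high-concentration operation is favoured.

0.143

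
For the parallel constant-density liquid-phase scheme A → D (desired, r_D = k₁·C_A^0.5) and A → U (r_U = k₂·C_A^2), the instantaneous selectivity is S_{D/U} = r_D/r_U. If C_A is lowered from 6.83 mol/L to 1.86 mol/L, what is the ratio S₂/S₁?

S_{D/U} = (k₁/k₂)·C_A^-1.5, so S₂/S₁ = (C_{A,2}/C_{A,1})^-1.5.
= (1.86/6.83)^(-1.5) = (0.2723)^(-1.5) = 7.04.
Selectivity toward D rises as C_A falls — low-concentration operation is favoured.

7.04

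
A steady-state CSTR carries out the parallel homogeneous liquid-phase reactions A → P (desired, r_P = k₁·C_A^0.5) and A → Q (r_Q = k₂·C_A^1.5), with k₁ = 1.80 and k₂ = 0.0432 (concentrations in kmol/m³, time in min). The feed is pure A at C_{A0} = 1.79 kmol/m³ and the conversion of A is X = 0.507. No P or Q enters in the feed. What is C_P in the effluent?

0.889 kmol/m³

Exit C_A = C_{A0}(1−X) = 1.79×0.493 = 0.8825 kmol/m³.
In a CSTR the entire volume is at exit conditions, so r_P = 1.80×0.8825^0.5 = 1.691 and r_Q = 0.0432×0.8825^1.5 = 0.03581.
Fraction of consumed A going to P: r_P/(r_P+r_Q) = 0.9793.
C_P = 0.9793·C_{A0}·X = 0.9793×1.79×0.507 = 0.889 kmol/m³.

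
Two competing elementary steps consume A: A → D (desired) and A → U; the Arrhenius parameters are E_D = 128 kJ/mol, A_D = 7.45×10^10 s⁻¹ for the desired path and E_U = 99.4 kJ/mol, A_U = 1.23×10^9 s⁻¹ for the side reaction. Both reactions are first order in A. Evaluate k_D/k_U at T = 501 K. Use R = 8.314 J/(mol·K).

k_D/k_U = (A_D/A_U)·exp[−(E_D−E_U)/(RT)] = (A_D/A_U)·exp[(E_U−E_D)/(RT)].
(E_U−E_D)/(RT) = (99.4−128)×10³/(8.314×501) = -28600/4165 = -6.866.
k_D/k_U = (7.45×10^10/1.23×10^9)·exp(-6.866) = 60.57 × 0.001042 = 0.0631.
Since E_D > E_U, raising the temperature improves selectivity toward D.

0.0631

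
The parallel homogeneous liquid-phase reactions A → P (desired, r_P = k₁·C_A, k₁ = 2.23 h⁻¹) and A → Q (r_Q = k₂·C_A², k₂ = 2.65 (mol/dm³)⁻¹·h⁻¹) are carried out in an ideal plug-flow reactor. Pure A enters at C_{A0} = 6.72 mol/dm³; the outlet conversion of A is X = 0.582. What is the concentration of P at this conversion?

0.613 mol/dm³

C_A = C_{A0}(1−X) = 2.809 mol/dm³.
Along a PFR/batch, dC_P/dC_A = −r_P/(r_P+r_Q) = −k₁/(k₁+k₂·C_A).
Integrating from C_{A0} to C_A: C_P = (2.23/2.65)·ln[(2.23+2.65·6.72)/(2.23+2.65·2.81)] = 0.8415·ln(20.04/9.674) = 0.6128 mol/dm³.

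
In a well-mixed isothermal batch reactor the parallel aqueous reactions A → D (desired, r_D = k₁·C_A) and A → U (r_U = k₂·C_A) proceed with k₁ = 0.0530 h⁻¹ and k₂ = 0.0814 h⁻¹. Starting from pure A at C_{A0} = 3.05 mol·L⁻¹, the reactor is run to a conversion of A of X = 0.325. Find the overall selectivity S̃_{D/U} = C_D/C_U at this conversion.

C_A = C_{A0}(1−X) = 2.059 mol·L⁻¹.
Both paths are first order in A, so the instantaneous fraction to D is constant: dC_D/d(−C_A) = k₁/(k₁+k₂) = 0.3943.
C_D = 0.3943·(C_{A0}−C_A) = 0.3943×0.9912 = 0.391 mol·L⁻¹.
C_U = (C_{A0}−C_A)−C_D = 0.6004 mol·L⁻¹; S̃_{D/U} = 0.3909/0.6004 = 0.651.

0.651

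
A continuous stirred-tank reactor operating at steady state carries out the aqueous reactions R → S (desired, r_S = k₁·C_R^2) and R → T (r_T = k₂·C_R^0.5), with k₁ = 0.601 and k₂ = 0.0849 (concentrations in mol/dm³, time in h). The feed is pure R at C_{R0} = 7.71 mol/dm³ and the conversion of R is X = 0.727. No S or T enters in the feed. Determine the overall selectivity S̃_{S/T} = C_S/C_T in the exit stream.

21.6

Exit C_R = C_{R0}(1−X) = 7.71×0.273 = 2.105 mol/dm³.
A CSTR operates uniformly at the exit composition, giving r_S = 2.663 and r_T = 0.1232 (each k·C_R^n at C_R = 2.105).
Overall selectivity = C_S/C_T = r_Sτ/(r_Tτ) = r_S/r_T = 21.6.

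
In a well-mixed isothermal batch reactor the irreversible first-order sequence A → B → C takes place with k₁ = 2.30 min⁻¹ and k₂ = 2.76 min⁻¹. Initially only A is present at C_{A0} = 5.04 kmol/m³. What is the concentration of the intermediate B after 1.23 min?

The intermediate concentration in a first-order A→B→C sequence is C_B = k₁C_{A0}(e^(−k₁t) − e^(−k₂t))/(k₂−k₁).
e^(−k₁t) = e^(−2.30×1.23) = e^(−2.829) = 0.05907; e^(−k₂t) = e^(−3.395) = 0.03355.
C_B = 2.30×5.04/(2.76−2.30) × (0.05907−0.03355) = 25.20×0.02552 = 0.6432 kmol/m³.

0.643 kmol/m³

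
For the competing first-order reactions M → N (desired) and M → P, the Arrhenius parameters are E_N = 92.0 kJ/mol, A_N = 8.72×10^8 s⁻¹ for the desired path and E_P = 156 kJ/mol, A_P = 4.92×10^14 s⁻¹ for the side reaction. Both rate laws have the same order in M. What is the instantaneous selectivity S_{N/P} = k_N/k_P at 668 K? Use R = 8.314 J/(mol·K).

Since both paths have the same order in M, the concentration cancels and S_{N/P} = k_N/k_P = (A_N/A_P)·exp[(E_P−E_N)/(RT)].
(E_P−E_N)/(RT) = (156−92.0)×10³/(8.314×668) = 64000/5554 = 11.52.
k_N/k_P = (8.72×10^8/4.92×10^14)·exp(11.52) = 1.772×10^-6 × 1.011×10^5 = 0.179.

0.179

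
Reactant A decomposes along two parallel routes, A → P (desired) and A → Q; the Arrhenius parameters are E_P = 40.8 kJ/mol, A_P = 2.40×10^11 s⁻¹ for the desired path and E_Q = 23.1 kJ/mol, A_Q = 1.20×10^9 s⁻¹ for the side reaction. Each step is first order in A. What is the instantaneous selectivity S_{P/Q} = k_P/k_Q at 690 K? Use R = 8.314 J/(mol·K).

Since both paths have the same order in A, the concentration cancels and S_{P/Q} = k_P/k_Q = (A_P/A_Q)·exp[(E_Q−E_P)/(RT)].
(E_Q−E_P)/(RT) = (23.1−40.8)×10³/(8.314×690) = -17700/5737 = -3.085.
k_P/k_Q = (2.40×10^11/1.20×10^9)·exp(-3.085) = 200.0 × 0.04571 = 9.14.

9.14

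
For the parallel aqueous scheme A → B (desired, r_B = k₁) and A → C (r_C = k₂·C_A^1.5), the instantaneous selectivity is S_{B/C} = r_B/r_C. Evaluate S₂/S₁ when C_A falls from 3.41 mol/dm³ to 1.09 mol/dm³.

5.53

S_{B/C} = (k₁/k₂)·C_A^-1.5, so S₂/S₁ = (C_{A,2}/C_{A,1})^-1.5.
= (1.09/3.41)^(-1.5) = (0.3196)^(-1.5) = 5.53.
Selectivity toward B rises as C_A falls — low-concentration operation is favoured.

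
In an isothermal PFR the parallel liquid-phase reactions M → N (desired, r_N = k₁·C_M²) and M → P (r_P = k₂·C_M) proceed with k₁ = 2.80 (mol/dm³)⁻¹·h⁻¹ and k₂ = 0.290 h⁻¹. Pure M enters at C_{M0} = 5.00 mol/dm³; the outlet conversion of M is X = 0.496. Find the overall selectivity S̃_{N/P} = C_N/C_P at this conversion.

C_M = C_{M0}(1−X) = 2.520 mol/dm³.
Along a PFR/batch, dC_P/dC_M = −r_P/(r_N+r_P) = −k₂/(k₂+k₁·C_M).
Integrating from C_{M0} to C_M: C_P = (0.290/2.80)·ln[(0.290+2.80·5.00)/(0.290+2.80·2.52)] = 0.1036·ln(14.29/7.346) = 0.06892 mol/dm³.
Then C_N = (C_{M0}−C_M) − C_P = 2.480 − 0.06892 = 2.411 mol/dm³.
S̃_{N/P} = C_N/C_P = 2.411/0.06892 = 35.0.

35.0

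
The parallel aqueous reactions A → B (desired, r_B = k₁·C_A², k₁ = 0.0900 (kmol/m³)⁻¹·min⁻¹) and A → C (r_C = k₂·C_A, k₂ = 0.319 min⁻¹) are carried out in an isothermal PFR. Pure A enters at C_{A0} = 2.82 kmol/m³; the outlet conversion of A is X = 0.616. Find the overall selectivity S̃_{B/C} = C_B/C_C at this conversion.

C_A = C_{A0}(1−X) = 1.083 kmol/m³.
Along a PFR/batch, dC_C/dC_A = −r_C/(r_B+r_C) = −k₂/(k₂+k₁·C_A).
Integrating from C_{A0} to C_A: C_C = (0.319/0.0900)·ln[(0.319+0.0900·2.82)/(0.319+0.0900·1.08)] = 3.544·ln(0.5728/0.4165) = 1.130 kmol/m³.
Then C_B = (C_{A0}−C_A) − C_C = 1.737 − 1.130 = 0.6073 kmol/m³.
S̃_{B/C} = C_B/C_C = 0.6073/1.130 = 0.538.

0.538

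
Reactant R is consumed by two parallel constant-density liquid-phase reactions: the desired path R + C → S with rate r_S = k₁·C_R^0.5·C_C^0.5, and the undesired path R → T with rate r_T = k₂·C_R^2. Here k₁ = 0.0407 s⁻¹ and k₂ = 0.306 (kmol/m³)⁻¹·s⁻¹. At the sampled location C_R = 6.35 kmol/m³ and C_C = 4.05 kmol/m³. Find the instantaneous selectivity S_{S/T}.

S_{S/T} = r_S/r_T = (k₁·C_R^0.5·C_C^0.5)/(k₂·C_R^2) = (k₁/k₂)·C_R^-1.5·C_C^0.5.
= (0.0407×6.350^0.5×4.050^0.5) / (0.306×6.350^2) = 0.2064/12.34 = 0.0167.
The undesired path is higher order in R, so low C_R (CSTR or dilute feed) favours S.

0.0167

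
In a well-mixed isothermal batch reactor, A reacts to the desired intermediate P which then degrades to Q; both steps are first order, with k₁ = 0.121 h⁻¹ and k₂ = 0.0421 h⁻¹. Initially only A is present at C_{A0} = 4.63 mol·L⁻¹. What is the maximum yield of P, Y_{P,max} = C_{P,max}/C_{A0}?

0.569

Evaluating C_P at t_opt = ln(k₂/k₁)/(k₂−k₁) gives C_{P,max}/C_{A0} = (k₁/k₂)^[k₂/(k₂−k₁)].
= (0.121/0.0421)^(0.0421/(0.0421−0.121)) = (2.874)^(-0.5336) = 0.5693.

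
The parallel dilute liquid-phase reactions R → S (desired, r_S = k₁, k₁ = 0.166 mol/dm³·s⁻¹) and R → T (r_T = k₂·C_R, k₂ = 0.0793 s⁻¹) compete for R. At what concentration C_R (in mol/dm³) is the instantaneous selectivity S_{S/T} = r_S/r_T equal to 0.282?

S_{S/T} = (k₁/k₂)·C_R⁻¹ ⇒ C_R = (S·k₂/k₁)^(-1).
= (0.282×0.0793/0.166)^(-1) = (0.1347)^(-1) = 7.42 mol/dm³.

7.42 mol/dm³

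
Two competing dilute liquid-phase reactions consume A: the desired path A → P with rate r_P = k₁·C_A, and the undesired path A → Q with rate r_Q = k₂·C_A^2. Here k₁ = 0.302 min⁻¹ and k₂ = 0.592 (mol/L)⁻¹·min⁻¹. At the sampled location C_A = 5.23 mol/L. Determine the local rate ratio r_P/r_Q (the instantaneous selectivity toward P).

0.0975

S_{P/Q} = r_P/r_Q = (k₁·C_A)/(k₂·C_A^2) = (k₁/k₂)·C_A⁻¹.
= (0.302×5.230) / (0.592×5.230^2) = 1.579/16.19 = 0.0975.
The undesired path is higher order in A, so low C_A (CSTR or dilute feed) favours P.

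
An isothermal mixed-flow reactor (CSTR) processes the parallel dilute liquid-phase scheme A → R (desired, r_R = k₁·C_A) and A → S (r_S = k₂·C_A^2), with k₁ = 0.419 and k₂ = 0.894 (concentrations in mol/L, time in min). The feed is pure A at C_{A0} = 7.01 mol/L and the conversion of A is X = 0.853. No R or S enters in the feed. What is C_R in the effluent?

Exit C_A = C_{A0}(1−X) = 7.01×0.147 = 1.030 mol/L.
A CSTR operates uniformly at the exit composition, giving r_R = 0.4318 and r_S = 0.9493 (each k·C_A^n at C_A = 1.030).
Fraction of consumed A going to R: r_R/(r_R+r_S) = 0.3126.
C_R = 0.3126·C_{A0}·X = 0.3126×7.01×0.853 = 1.87 mol/L.

1.87 mol/L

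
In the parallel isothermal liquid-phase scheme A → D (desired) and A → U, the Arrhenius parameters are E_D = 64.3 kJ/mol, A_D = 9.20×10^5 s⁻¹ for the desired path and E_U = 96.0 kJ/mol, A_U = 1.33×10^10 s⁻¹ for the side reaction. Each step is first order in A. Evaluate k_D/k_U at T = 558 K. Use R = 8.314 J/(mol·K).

With equal orders, S_{D/U} = k_D/k_U = (A_D/A_U)·exp[(E_U−E_D)/(RT)].
(E_U−E_D)/(RT) = (96.0−64.3)×10³/(8.314×558) = 31700/4639 = 6.833.
k_D/k_U = (9.20×10^5/1.33×10^10)·exp(6.833) = 6.917×10^-5 × 928.0 = 0.0642.

0.0642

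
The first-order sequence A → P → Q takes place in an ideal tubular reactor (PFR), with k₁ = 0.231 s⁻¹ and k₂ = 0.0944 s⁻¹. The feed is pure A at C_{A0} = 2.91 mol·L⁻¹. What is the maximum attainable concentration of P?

Evaluating C_P at τ_opt = ln(k₂/k₁)/(k₂−k₁) gives C_{P,max}/C_{A0} = (k₁/k₂)^[k₂/(k₂−k₁)].
= (0.231/0.0944)^(0.0944/(0.0944−0.231)) = (2.447)^(-0.6911) = 0.5388.
C_{P,max} = 0.5388×2.91 = 1.57 mol·L⁻¹.

1.57 mol·L⁻¹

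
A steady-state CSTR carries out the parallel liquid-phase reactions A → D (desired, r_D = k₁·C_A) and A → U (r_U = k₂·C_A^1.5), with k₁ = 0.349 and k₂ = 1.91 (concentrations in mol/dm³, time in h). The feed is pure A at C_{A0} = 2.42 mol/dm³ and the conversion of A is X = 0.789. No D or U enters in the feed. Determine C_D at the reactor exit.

0.389 mol/dm³

Exit C_A = C_{A0}(1−X) = 2.42×0.211 = 0.5106 mol/dm³.
In a CSTR the entire volume is at exit conditions, so r_D = 0.349×0.5106 = 0.1782 and r_U = 1.91×0.5106^1.5 = 0.6969.
Fraction of consumed A going to D: r_D/(r_D+r_U) = 0.2036.
C_D = 0.2036·C_{A0}·X = 0.2036×2.42×0.789 = 0.389 mol/dm³.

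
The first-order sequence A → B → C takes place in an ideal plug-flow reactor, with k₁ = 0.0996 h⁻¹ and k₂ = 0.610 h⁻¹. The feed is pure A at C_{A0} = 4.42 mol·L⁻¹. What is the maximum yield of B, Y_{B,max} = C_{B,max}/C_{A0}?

0.115

Evaluating C_B at τ_opt = ln(k₂/k₁)/(k₂−k₁) gives C_{B,max}/C_{A0} = (k₁/k₂)^[k₂/(k₂−k₁)].
= (0.0996/0.610)^(0.610/(0.610−0.0996)) = (0.1633)^(1.195) = 0.1146.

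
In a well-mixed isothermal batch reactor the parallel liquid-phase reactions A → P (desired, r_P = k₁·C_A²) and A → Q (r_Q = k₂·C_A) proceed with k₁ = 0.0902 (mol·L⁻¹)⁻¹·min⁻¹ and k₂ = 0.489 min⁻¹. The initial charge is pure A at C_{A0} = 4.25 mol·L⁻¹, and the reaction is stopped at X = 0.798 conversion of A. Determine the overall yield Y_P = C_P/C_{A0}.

C_A = C_{A0}(1−X) = 0.8585 mol·L⁻¹.
Along a PFR/batch, dC_Q/dC_A = −r_Q/(r_P+r_Q) = −k₂/(k₂+k₁·C_A).
Integrating from C_{A0} to C_A: C_Q = (0.489/0.0902)·ln[(0.489+0.0902·4.25)/(0.489+0.0902·0.858)] = 5.421·ln(0.8723/0.5664) = 2.341 mol·L⁻¹.
Then C_P = (C_{A0}−C_A) − C_Q = 3.392 − 2.341 = 1.050 mol·L⁻¹.
Y_P = C_P/C_{A0} = 1.050/4.25 = 0.247.

0.247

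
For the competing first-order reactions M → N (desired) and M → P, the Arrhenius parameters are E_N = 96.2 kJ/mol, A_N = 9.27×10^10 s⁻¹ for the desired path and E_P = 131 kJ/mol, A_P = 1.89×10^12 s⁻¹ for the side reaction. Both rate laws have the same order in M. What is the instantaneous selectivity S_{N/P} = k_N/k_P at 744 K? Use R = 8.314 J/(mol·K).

13.6

With equal orders, S_{N/P} = k_N/k_P = (A_N/A_P)·exp[(E_P−E_N)/(RT)].
(E_P−E_N)/(RT) = (131−96.2)×10³/(8.314×744) = 34800/6186 = 5.626.
k_N/k_P = (9.27×10^10/1.89×10^12)·exp(5.626) = 0.04905 × 277.5 = 13.6.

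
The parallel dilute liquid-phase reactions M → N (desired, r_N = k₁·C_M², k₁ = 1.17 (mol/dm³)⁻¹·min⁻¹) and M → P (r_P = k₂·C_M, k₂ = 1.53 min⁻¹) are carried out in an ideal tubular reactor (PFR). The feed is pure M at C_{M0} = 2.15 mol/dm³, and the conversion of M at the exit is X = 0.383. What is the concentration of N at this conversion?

0.468 mol/dm³

C_M = C_{M0}(1−X) = 1.327 mol/dm³.
Along a PFR/batch, dC_P/dC_M = −r_P/(r_N+r_P) = −k₂/(k₂+k₁·C_M).
Integrating from C_{M0} to C_M: C_P = (1.53/1.17)·ln[(1.53+1.17·2.15)/(1.53+1.17·1.33)] = 1.308·ln(4.045/3.082) = 0.3557 mol/dm³.
Then C_N = (C_{M0}−C_M) − C_P = 0.8235 − 0.3557 = 0.4678 mol/dm³.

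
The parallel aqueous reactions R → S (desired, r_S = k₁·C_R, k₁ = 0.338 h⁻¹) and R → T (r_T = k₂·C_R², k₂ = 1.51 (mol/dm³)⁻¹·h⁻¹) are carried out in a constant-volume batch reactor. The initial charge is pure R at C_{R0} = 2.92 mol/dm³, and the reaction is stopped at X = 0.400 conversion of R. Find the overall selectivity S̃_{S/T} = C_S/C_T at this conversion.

C_R = C_{R0}(1−X) = 1.752 mol/dm³.
Along a PFR/batch, dC_S/dC_R = −r_S/(r_S+r_T) = −k₁/(k₁+k₂·C_R).
Integrating from C_{R0} to C_R: C_S = (0.338/1.51)·ln[(0.338+1.51·2.92)/(0.338+1.51·1.75)] = 0.2238·ln(4.747/2.984) = 0.1040 mol/dm³.
C_T = (C_{R0}−C_R)−C_S = 1.064 mol/dm³; S̃_{S/T} = 0.1040/1.064 = 0.0977.

0.0977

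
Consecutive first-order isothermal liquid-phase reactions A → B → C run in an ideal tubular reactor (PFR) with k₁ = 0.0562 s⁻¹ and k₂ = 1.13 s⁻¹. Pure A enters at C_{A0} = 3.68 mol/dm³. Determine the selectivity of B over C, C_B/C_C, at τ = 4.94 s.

0.194

For first-order series with pure A initially, C_B(τ) = k₁C_{A0}/(k₂−k₁)·(e^(−k₁τ) − e^(−k₂τ)).
e^(−k₁τ) = e^(−0.0562×4.94) = e^(−0.2776) = 0.7576; e^(−k₂τ) = e^(−5.582) = 0.003764.
C_B = 0.0562×3.68/(1.13−0.0562) × (0.7576−0.003764) = 0.1926×0.7538 = 0.1452 mol/dm³.
C_A = C_{A0}e^(−k₁τ) = 2.788 mol/dm³, so C_C = C_{A0}−C_A−C_B = 0.7469 mol/dm³; C_B/C_C = 0.194.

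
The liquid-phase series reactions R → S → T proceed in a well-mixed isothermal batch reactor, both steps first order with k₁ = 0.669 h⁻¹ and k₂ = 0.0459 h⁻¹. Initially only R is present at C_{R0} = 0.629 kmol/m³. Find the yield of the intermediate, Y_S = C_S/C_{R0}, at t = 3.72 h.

For first-order series with pure R initially, C_S(t) = k₁C_{R0}/(k₂−k₁)·(e^(−k₁t) − e^(−k₂t)).
e^(−k₁t) = e^(−0.669×3.72) = e^(−2.489) = 0.08302; e^(−k₂t) = e^(−0.1707) = 0.8430.
C_S = 0.669×0.629/(0.0459−0.669) × (0.08302−0.8430) = (-0.6753)×(-0.7600) = 0.5133 kmol/m³.
Y_S = C_S/C_{R0} = 0.5133/0.629 = 0.816.

0.816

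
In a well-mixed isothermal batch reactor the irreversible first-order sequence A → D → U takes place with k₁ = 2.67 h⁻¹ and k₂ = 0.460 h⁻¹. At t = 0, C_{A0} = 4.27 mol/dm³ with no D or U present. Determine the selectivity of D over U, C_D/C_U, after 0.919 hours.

Solving the coupled first-order balances gives C_D(t) = [k₁/(k₂−k₁)]·C_{A0}·(e^(−k₁t) − e^(−k₂t)).
e^(−k₁t) = e^(−2.67×0.919) = e^(−2.454) = 0.08597; e^(−k₂t) = e^(−0.4227) = 0.6552.
C_D = 2.67×4.27/(0.460−2.67) × (0.08597−0.6552) = (-5.159)×(-0.5693) = 2.937 mol/dm³.
C_A = C_{A0}e^(−k₁t) = 0.3671 mol/dm³, so C_U = C_{A0}−C_A−C_D = 0.9661 mol/dm³; C_D/C_U = 3.04.

3.04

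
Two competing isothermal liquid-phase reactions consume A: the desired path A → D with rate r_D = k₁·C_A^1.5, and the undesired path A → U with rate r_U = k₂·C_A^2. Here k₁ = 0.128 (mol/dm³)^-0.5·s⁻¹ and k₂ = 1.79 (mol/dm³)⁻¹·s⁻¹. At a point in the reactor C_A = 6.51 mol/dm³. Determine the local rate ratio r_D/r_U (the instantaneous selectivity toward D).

S_{D/U} = r_D/r_U = (k₁·C_A^1.5)/(k₂·C_A^2) = (k₁/k₂)·C_A^-0.5.
= (0.128×6.510^1.5) / (1.79×6.510^2) = 2.126/75.86 = 0.0280.
The undesired path is higher order in A, so low C_A (CSTR or dilute feed) favours D.

0.0280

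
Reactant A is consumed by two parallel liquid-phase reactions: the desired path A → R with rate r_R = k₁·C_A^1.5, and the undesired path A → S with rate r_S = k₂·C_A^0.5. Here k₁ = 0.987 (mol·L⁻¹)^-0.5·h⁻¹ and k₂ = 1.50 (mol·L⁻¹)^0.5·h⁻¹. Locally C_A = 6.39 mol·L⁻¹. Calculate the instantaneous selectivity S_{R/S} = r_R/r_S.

4.20

S_{R/S} = r_R/r_S = (k₁·C_A^1.5)/(k₂·C_A^0.5) = (k₁/k₂)·C_A.
= (0.987×6.390^1.5) / (1.50×6.390^0.5) = 15.94/3.792 = 4.20.
Since the desired path is higher order in A, keeping C_A high (PFR or concentrated feed) favours R.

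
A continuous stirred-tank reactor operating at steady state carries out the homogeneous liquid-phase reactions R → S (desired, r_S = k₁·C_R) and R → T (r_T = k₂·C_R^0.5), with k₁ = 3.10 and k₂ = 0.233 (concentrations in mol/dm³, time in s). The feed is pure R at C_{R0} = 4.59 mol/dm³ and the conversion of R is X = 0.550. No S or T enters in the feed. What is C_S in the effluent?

Exit C_R = C_{R0}(1−X) = 4.59×0.450 = 2.065 mol/dm³.
In a CSTR the entire volume is at exit conditions, so r_S = 3.10×2.065 = 6.403 and r_T = 0.233×2.065^0.5 = 0.3349.
Fraction of consumed R going to S: r_S/(r_S+r_T) = 0.9503.
C_S = 0.9503·C_{R0}·X = 0.9503×4.59×0.550 = 2.40 mol/dm³.

2.40 mol/dm³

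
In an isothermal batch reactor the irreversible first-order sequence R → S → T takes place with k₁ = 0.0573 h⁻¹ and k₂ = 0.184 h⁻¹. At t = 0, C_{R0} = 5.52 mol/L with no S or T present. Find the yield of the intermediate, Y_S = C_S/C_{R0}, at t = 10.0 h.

Solving the coupled first-order balances gives C_S(t) = [k₁/(k₂−k₁)]·C_{R0}·(e^(−k₁t) − e^(−k₂t)).
e^(−k₁t) = e^(−0.0573×10.0) = e^(−0.5730) = 0.5638; e^(−k₂t) = e^(−1.840) = 0.1588.
C_S = 0.0573×5.52/(0.184−0.0573) × (0.5638−0.1588) = 2.496×0.4050 = 1.011 mol/L.
Y_S = C_S/C_{R0} = 1.011/5.52 = 0.183.

0.183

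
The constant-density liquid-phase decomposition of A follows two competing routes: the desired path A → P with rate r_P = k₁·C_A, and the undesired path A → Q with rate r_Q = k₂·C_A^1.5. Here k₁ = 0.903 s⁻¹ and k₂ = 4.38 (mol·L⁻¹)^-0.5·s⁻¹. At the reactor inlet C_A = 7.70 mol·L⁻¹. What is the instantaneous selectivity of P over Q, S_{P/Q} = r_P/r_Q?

0.0743

S_{P/Q} = r_P/r_Q = (k₁·C_A)/(k₂·C_A^1.5) = (k₁/k₂)·C_A^-0.5.
= (0.903×7.700) / (4.38×7.700^1.5) = 6.953/93.59 = 0.0743.
The undesired path is higher order in A, so low C_A (CSTR or dilute feed) favours P.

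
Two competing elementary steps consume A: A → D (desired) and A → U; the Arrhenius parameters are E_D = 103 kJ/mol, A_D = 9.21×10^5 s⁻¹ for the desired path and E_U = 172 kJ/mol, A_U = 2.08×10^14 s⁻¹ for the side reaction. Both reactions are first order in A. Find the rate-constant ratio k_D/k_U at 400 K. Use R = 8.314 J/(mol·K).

4.54

With equal orders, S_{D/U} = k_D/k_U = (A_D/A_U)·exp[(E_U−E_D)/(RT)].
(E_U−E_D)/(RT) = (172−103)×10³/(8.314×400) = 69000/3326 = 20.75.
k_D/k_U = (9.21×10^5/2.08×10^14)·exp(20.75) = 4.428×10^-9 × 1.025×10^9 = 4.54.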